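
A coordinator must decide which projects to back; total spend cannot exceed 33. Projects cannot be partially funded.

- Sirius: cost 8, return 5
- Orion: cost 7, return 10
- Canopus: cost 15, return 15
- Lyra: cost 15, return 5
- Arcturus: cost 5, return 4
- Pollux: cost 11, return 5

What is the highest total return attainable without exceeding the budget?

Take Sirius, Orion, and Canopus: cost 8 + 7 + 15 = 30 ≤ 33, return 5 + 10 + 15 = 30.
No feasible combination exceeds this.

30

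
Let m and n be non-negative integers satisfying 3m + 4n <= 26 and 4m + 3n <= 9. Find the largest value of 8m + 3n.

16

(m,n)=(2,0): 3·2+4·0=6≤26, 4·2+3·0=8≤9, objective 16.
(m,n)=(1,1): 3·1+4·1=7≤26, 4·1+3·1=7≤9, objective 11.
No feasible integer point exceeds 16.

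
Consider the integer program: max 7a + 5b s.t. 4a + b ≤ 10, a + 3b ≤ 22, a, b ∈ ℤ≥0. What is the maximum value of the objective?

37

(a,b)=(1,6) is feasible, giving 37.
(a,b)=(0,7) is feasible, giving 35.
(a,b)=(1,5) is feasible, giving 32.
No feasible integer point exceeds 37.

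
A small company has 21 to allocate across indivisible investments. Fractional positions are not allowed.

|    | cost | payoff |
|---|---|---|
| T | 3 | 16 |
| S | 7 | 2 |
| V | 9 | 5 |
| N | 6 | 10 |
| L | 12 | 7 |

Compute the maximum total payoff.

Take T, N, and L: cost 3 + 6 + 12 = 21 ≤ 21, payoff 16 + 10 + 7 = 33.
No other feasible combination does better.

33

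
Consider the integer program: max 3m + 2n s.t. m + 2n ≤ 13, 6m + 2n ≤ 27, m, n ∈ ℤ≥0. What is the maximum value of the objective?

17

(m,n)=(3,4) is feasible, giving 17.
(m,n)=(2,5) is feasible, giving 16.
(m,n)=(3,3) is feasible, giving 15.
The best lattice point is (3,4), giving 17.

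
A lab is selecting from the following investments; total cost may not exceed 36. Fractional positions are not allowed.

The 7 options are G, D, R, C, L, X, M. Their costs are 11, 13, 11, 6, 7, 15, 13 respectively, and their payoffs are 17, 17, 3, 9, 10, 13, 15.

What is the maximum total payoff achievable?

44

This is an integer program with binary decision variables.
G + D + C: cost 11 + 13 + 6 = 30 ≤ 36, payoff 17 + 17 + 9 = 43.
G + D + L: cost 11 + 13 + 7 = 31 ≤ 36, payoff 17 + 17 + 10 = 44.
Best is G, D, and L with total payoff 44.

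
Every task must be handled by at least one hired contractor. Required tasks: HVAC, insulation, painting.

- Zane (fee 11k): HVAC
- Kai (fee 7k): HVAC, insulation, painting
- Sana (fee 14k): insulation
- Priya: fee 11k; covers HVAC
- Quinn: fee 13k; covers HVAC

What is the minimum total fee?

7

This is a weighted set-cover instance.
Kai alone covers HVAC, insulation, painting — every task.
Total fee: 7.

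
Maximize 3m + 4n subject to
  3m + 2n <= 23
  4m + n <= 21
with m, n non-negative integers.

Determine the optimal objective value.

44

(m,n)=(0,11): 3·0+2·11=22≤23, 4·0+1·11=11≤21, objective 44.
(m,n)=(1,10): 3·1+2·10=23≤23, 4·1+1·10=14≤21, objective 43.
No feasible integer point exceeds 44.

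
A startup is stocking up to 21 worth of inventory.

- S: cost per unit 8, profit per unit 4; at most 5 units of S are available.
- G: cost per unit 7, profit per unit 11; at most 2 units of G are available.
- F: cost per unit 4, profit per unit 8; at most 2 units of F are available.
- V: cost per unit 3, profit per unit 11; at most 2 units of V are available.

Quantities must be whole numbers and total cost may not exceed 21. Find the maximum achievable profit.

49

This is a bounded integer knapsack.
V has the best ratio (11/3); taking only V gives at most 2×11 = 22 (stopped by the supply cap of 2).
Mixing does better — 1×G, 2×F, and 2×V: cost 21 ≤ 21, profit 1·11 + 2·8 + 2·11 = 49.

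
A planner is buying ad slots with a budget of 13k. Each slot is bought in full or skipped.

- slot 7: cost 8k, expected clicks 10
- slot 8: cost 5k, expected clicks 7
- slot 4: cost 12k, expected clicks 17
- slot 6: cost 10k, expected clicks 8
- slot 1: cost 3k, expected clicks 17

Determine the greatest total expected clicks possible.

27

Allowing fractional choices, the relaxed optimum would be about 31.2, but ad slots are indivisible.
slot 8 + slot 1: cost 5 + 3 = 8 ≤ 13, expected clicks 7 + 17 = 24.
slot 6 + slot 1: cost 10 + 3 = 13 ≤ 13, expected clicks 8 + 17 = 25.
slot 7 + slot 1: cost 8 + 3 = 11 ≤ 13, expected clicks 10 + 17 = 27.
Best is slot 7 and slot 1 with total expected clicks 27.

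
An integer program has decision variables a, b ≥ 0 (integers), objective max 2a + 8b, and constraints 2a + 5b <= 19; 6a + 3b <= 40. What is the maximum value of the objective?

28

(a,b)=(2,3) is feasible, giving 28.
(a,b)=(1,3) is feasible, giving 26.
(a,b)=(0,3) is feasible, giving 24.
No feasible integer point exceeds 28.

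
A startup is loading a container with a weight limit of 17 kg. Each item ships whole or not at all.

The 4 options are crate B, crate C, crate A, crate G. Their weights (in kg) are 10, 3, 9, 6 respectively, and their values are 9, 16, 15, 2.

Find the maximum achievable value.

Take crate C and crate A: weight 3 + 9 = 12 ≤ 17, value 16 + 15 = 31.
No other feasible combination does better.

31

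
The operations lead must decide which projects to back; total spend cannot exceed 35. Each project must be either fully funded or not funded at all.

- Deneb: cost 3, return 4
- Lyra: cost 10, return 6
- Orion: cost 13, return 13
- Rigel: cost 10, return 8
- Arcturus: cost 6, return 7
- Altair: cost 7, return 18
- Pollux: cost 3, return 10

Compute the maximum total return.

Allowing fractional choices, the relaxed optimum would be about 54.4, but projects are indivisible.
Deneb + Orion + Arcturus + Altair + Pollux: cost 3 + 13 + 6 + 7 + 3 = 32 ≤ 35, return 4 + 13 + 7 + 18 + 10 = 52.
Orion + Arcturus + Altair + Pollux: cost 13 + 6 + 7 + 3 = 29 ≤ 35, return 13 + 7 + 18 + 10 = 48.
Orion + Rigel + Altair + Pollux: cost 13 + 10 + 7 + 3 = 33 ≤ 35, return 13 + 8 + 18 + 10 = 49.
Best is Deneb, Orion, Arcturus, Altair, and Pollux with total return 52.

52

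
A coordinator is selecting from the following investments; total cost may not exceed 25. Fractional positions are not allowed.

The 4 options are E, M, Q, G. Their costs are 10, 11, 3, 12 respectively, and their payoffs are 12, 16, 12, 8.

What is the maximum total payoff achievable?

Allowing fractional choices, the relaxed optimum would be about 40.7, but investments are indivisible.
E + Q + G: cost 10 + 3 + 12 = 25 ≤ 25, payoff 12 + 12 + 8 = 32.
M + Q: cost 11 + 3 = 14 ≤ 25, payoff 16 + 12 = 28.
E + M + Q: cost 10 + 11 + 3 = 24 ≤ 25, payoff 12 + 16 + 12 = 40.
Best is E, M, and Q with total payoff 40.

40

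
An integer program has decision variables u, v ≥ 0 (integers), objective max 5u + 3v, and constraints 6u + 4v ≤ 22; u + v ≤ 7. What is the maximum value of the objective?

Relaxing integrality, the LP optimum is 18.33 at (u,v) = (3.67, 0), which is not an integer point.
(u,v)=(3,1): 6·3+4·1=22≤22, 1·3+1·1=4≤7, objective 18.
(u,v)=(2,2): 6·2+4·2=20≤22, 1·2+1·2=4≤7, objective 16.
(u,v)=(3,0): 6·3+4·0=18≤22, 1·3+1·0=3≤7, objective 15.
No feasible integer point exceeds 18.

18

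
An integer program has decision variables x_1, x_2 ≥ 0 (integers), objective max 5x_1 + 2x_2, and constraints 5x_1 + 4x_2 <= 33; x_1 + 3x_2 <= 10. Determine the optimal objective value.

Relaxing integrality, the LP optimum is 33.00 at (x_1,x_2) = (6.6, 0), which is not an integer point.
(x_1,x_2)=(6,0): 5·6+4·0=30≤33, 1·6+3·0=6≤10, objective 30.
(x_1,x_2)=(5,1): 5·5+4·1=29≤33, 1·5+3·1=8≤10, objective 27.
The best lattice point is (6,0), giving 30.

30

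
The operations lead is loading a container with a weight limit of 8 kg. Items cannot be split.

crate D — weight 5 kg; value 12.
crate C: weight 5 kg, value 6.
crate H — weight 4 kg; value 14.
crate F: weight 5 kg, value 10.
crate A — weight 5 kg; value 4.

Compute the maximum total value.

14

crate F: weight 5 ≤ 8, value 10.
crate H: weight 4 ≤ 8, value 14.
crate D: weight 5 ≤ 8, value 12.
Best is crate H with total value 14.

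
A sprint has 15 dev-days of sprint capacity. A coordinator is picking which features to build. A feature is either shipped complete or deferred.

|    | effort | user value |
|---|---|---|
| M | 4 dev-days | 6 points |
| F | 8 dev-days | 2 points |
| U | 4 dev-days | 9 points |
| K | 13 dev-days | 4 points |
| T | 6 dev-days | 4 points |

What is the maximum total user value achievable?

19

Allowing fractional choices, the relaxed optimum would be about 19.3, but features are indivisible.
U + T: effort 4 + 6 = 10 ≤ 15, user value 9 + 4 = 13.
M + U: effort 4 + 4 = 8 ≤ 15, user value 6 + 9 = 15.
M + U + T: effort 4 + 4 + 6 = 14 ≤ 15, user value 6 + 9 + 4 = 19.
Best is M, U, and T with total user value 19.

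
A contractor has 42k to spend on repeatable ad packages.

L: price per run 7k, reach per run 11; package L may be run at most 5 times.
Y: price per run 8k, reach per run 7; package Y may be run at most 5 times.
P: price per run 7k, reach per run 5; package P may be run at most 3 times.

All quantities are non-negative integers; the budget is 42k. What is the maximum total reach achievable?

60

L has the best ratio (11/7); taking only L gives at most 5×11 = 55 (stopped by the supply cap of 5).
Mixing does better — 5×L and 1×P: price 42 ≤ 42, reach 5·11 + 1·5 = 60.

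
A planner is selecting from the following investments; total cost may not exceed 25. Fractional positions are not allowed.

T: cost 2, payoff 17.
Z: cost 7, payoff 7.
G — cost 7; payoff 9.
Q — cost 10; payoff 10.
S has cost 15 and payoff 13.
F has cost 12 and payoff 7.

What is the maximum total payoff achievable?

39

Allowing fractional choices, the relaxed optimum would be about 42.0, but investments are indivisible.
T + G + S: cost 2 + 7 + 15 = 24 ≤ 25, payoff 17 + 9 + 13 = 39.
T + Z + S: cost 2 + 7 + 15 = 24 ≤ 25, payoff 17 + 7 + 13 = 37.
T + G + Q: cost 2 + 7 + 10 = 19 ≤ 25, payoff 17 + 9 + 10 = 36.
Best is T, G, and S with total payoff 39.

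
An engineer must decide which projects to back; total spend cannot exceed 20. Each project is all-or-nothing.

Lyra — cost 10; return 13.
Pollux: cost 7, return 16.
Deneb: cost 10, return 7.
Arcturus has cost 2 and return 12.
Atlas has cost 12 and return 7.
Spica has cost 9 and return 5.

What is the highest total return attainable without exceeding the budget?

Take Lyra, Pollux, and Arcturus: cost 10 + 7 + 2 = 19 ≤ 20, return 13 + 16 + 12 = 41.
No other feasible combination does better.

41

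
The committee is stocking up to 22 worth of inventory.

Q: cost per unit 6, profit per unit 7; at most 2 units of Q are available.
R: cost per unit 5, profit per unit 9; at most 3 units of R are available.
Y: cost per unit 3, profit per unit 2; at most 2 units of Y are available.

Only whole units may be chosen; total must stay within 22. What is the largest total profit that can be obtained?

34

2×Q and 2×R: cost 22 ≤ 22, profit 2·7 + 2·9 = 32.
1×Q and 3×R: cost 21 ≤ 22, profit 1·7 + 3·9 = 34.
Best is 34.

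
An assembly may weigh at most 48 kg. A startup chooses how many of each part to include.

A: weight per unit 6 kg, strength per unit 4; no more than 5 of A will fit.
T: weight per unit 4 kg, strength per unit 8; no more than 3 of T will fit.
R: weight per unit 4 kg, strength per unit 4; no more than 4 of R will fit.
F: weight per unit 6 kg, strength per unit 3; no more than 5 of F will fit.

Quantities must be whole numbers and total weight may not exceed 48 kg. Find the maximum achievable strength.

T has the best ratio (8/4); taking only T gives at most 3×8 = 24 (stopped by the supply cap of 3).
Mixing does better — 3×A, 3×T, and 4×R: weight 46 ≤ 48, strength 3·4 + 3·8 + 4·4 = 52.

52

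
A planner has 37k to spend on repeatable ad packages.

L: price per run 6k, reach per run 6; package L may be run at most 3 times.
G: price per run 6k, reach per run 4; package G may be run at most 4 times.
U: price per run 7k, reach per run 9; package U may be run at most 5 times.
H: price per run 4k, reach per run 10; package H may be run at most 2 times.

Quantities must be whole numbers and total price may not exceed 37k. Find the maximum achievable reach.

1×L, 3×U, and 2×H: price 35 ≤ 37, reach 1·6 + 3·9 + 2·10 = 53.
4×U and 2×H: price 36 ≤ 37, reach 4·9 + 2·10 = 56.
Best is 56.

56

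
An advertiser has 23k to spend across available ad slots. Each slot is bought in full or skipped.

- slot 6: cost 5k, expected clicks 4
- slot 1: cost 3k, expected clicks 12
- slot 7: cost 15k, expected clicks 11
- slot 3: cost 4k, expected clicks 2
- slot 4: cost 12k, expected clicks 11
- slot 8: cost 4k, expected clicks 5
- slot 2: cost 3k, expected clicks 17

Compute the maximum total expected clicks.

Allowing fractional choices, the relaxed optimum would be about 45.8, but ad slots are indivisible.
slot 1 + slot 4 + slot 8 + slot 2: cost 3 + 12 + 4 + 3 = 22 ≤ 23, expected clicks 12 + 11 + 5 + 17 = 45.
slot 6 + slot 1 + slot 4 + slot 2: cost 5 + 3 + 12 + 3 = 23 ≤ 23, expected clicks 4 + 12 + 11 + 17 = 44.
Best is slot 1, slot 4, slot 8, and slot 2 with total expected clicks 45.

45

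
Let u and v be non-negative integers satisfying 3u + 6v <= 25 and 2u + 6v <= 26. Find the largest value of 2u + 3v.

(u,v)=(8,0) is feasible, giving 16.
(u,v)=(7,0) is feasible, giving 14.
The best lattice point is (8,0), giving 16.

16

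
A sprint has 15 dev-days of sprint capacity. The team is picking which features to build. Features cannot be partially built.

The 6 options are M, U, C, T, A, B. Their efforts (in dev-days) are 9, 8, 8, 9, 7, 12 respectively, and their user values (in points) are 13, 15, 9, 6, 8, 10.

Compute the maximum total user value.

23

This is an integer program with binary decision variables.
U: effort 8 ≤ 15, user value 15.
C + A: effort 8 + 7 = 15 ≤ 15, user value 9 + 8 = 17.
U + A: effort 8 + 7 = 15 ≤ 15, user value 15 + 8 = 23.
Best is U and A with total user value 23.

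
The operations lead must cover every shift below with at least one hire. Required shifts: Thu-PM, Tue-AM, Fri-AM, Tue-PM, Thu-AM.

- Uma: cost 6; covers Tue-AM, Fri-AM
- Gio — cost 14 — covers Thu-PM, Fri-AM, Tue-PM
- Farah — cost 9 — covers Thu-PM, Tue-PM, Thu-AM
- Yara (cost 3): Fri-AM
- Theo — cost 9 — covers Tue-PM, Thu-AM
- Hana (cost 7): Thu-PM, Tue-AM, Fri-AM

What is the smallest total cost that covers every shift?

15

This is a weighted set-cover instance.
Choose Uma and Farah: together they cover Thu-PM, Tue-AM, Fri-AM, Tue-PM, Thu-AM — every shift.
Total cost: 6 + 9 = 15.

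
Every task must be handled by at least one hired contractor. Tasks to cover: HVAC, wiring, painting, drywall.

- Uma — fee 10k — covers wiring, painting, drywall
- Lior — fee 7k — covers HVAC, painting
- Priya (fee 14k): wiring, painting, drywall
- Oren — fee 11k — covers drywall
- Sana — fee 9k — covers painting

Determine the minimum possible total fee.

Choose Uma and Lior: together they cover HVAC, wiring, painting, drywall — every task.
Total fee: 10 + 7 = 17.
No cover costs less than 17.

17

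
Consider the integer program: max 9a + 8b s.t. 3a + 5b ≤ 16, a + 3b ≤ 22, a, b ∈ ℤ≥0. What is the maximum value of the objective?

(a,b)=(5,0): 3·5+5·0=15≤16, 1·5+3·0=5≤22, objective 45.
(a,b)=(4,0): 3·4+5·0=12≤16, 1·4+3·0=4≤22, objective 36.
Maximum is 45 at (a,b)=(5,0).

45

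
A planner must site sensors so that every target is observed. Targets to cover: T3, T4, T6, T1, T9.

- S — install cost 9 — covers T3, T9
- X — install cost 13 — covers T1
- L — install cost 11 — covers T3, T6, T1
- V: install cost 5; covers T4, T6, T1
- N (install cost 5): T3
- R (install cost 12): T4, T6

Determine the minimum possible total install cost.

14

Choose S and V: together they cover T3, T4, T6, T1, T9 — every target.
Total install cost: 9 + 5 = 14.
No cover costs less than 14.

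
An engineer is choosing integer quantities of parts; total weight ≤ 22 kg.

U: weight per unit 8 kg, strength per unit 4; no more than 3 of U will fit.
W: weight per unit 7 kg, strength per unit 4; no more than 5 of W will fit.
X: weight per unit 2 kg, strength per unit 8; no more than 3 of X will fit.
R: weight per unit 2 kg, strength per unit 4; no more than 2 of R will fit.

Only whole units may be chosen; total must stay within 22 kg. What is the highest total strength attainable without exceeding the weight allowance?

36

Take 1×W, 3×X, and 2×R: weight 17 ≤ 22, strength 1·4 + 3·8 + 2·4 = 36.
X has the best ratio (8/2) and is taken to its limit of 3; remaining capacity is filled optimally with the others.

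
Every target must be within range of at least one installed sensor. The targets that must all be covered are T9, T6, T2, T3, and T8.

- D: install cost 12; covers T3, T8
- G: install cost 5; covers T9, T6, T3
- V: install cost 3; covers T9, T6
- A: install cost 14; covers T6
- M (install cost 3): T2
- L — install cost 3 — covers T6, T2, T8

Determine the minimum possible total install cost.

This is an integer covering problem.
Choose G and L: together they cover T9, T6, T2, T3, T8 — every target.
Total install cost: 5 + 3 = 8.
No cover costs less than 8.

8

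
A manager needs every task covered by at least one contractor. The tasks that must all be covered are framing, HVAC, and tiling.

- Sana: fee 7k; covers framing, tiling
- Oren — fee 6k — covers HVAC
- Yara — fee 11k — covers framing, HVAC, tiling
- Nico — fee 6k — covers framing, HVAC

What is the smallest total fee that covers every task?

11

This is a weighted set-cover instance.
The greedy cost-per-new-task heuristic would pick Nico and Sana for 13, but a cheaper cover exists.
Yara alone covers framing, HVAC, tiling — every task.
Total fee: 11.
No cover costs less than 11.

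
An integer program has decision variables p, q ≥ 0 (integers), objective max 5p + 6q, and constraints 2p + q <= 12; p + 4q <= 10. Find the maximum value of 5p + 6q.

31

(p,q)=(5,1): 2·5+1·1=11≤12, 1·5+4·1=9≤10, objective 31.
(p,q)=(6,0): 2·6+1·0=12≤12, 1·6+4·0=6≤10, objective 30.
(p,q)=(4,1): 2·4+1·1=9≤12, 1·4+4·1=8≤10, objective 26.
No feasible integer point exceeds 31.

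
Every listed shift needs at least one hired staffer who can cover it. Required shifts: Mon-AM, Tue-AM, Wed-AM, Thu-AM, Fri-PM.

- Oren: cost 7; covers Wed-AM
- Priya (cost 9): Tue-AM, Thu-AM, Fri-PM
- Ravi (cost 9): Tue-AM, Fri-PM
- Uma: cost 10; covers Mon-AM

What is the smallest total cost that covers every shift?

26

Choose Oren, Priya, and Uma: together they cover Mon-AM, Tue-AM, Wed-AM, Thu-AM, Fri-PM — every shift.
Total cost: 7 + 9 + 10 = 26.
No cover costs less than 26.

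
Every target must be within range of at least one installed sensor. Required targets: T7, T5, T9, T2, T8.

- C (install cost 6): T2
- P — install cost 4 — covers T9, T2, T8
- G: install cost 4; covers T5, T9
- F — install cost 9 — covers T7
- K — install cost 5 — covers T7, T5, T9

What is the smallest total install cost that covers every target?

9

Choose P and K: together they cover T7, T5, T9, T2, T8 — every target.
Total install cost: 4 + 5 = 9.
No cover costs less than 9.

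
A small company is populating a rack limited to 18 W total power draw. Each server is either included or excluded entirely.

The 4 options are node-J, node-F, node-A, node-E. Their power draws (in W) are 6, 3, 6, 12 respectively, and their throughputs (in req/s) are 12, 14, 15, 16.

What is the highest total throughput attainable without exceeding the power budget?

This is a 0-1 knapsack instance.
Allowing fractional choices, the relaxed optimum would be about 45.0, but servers are indivisible.
node-A + node-E: power draw 6 + 12 = 18 ≤ 18, throughput 15 + 16 = 31.
node-F + node-E: power draw 3 + 12 = 15 ≤ 18, throughput 14 + 16 = 30.
node-J + node-F + node-A: power draw 6 + 3 + 6 = 15 ≤ 18, throughput 12 + 14 + 15 = 41.
Best is node-J, node-F, and node-A with total throughput 41.

41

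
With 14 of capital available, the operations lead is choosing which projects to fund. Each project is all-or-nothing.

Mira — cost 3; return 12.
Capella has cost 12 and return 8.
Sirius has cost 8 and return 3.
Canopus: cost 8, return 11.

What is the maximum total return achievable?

23

Treat it as a binary knapsack problem.
Mira + Canopus: cost 3 + 8 = 11 ≤ 14, return 12 + 11 = 23.
Mira + Sirius: cost 3 + 8 = 11 ≤ 14, return 12 + 3 = 15.
Best is Mira and Canopus with total return 23.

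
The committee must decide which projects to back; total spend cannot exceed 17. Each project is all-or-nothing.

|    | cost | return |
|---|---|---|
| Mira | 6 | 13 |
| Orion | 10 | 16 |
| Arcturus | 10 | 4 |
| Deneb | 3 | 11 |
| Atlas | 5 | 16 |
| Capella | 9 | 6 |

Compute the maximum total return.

Orion + Atlas: cost 10 + 5 = 15 ≤ 17, return 16 + 16 = 32.
Mira + Deneb + Atlas: cost 6 + 3 + 5 = 14 ≤ 17, return 13 + 11 + 16 = 40.
Deneb + Atlas + Capella: cost 3 + 5 + 9 = 17 ≤ 17, return 11 + 16 + 6 = 33.
Best is Mira, Deneb, and Atlas with total return 40.

40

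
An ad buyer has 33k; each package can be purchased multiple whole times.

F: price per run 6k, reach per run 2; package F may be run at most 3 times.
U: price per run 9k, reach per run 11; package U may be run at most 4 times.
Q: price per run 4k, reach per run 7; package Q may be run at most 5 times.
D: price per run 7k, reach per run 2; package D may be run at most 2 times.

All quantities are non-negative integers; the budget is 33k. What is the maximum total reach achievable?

This is a bounded integer knapsack.
Q has the best ratio (7/4); taking only Q gives at most 5×7 = 35 (stopped by the supply cap of 5).
Mixing does better — 1×U and 5×Q: price 29 ≤ 33, reach 1·11 + 5·7 = 46.

46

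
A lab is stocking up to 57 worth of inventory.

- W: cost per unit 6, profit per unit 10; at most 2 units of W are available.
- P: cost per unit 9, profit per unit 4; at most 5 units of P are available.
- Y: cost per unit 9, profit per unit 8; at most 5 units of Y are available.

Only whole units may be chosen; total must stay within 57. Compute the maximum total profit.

This is a bounded integer knapsack.
W has the best ratio (10/6); taking only W gives at most 2×10 = 20 (stopped by the supply cap of 2).
Mixing does better — 2×W and 5×Y: cost 57 ≤ 57, profit 2·10 + 5·8 = 60.

60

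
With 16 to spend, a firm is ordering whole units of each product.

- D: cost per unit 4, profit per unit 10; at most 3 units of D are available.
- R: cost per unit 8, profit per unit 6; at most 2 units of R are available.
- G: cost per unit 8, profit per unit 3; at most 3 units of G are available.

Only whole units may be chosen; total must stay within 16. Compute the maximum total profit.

D has the best ratio (10/4); taking only D gives at most 3×10 = 30 (stopped by the supply cap of 3).
Optimal: 3×D: cost 12 ≤ 16, profit 3·10 = 30.

30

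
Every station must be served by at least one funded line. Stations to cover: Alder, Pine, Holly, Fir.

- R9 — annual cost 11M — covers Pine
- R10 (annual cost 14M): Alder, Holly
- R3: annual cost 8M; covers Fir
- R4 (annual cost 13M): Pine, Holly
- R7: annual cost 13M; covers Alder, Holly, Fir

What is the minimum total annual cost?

This is a weighted set-cover instance.
Choose R9 and R7: together they cover Alder, Pine, Holly, Fir — every station.
Total annual cost: 11 + 13 = 24.

24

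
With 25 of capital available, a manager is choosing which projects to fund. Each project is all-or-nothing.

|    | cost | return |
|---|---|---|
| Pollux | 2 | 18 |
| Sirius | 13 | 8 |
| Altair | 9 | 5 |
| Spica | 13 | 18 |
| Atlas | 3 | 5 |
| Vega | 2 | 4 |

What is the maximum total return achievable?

Allowing fractional choices, the relaxed optimum would be about 48.1, but projects are indivisible.
Pollux + Spica + Atlas + Vega: cost 2 + 13 + 3 + 2 = 20 ≤ 25, return 18 + 18 + 5 + 4 = 45.
Pollux + Spica + Atlas: cost 2 + 13 + 3 = 18 ≤ 25, return 18 + 18 + 5 = 41.
Best is Pollux, Spica, Atlas, and Vega with total return 45.

45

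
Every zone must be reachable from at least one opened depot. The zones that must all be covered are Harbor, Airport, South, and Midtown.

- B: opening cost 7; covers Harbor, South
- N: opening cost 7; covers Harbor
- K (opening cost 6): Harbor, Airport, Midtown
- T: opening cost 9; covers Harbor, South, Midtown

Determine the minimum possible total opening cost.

13

This is an integer covering problem.
Choose B and K: together they cover Harbor, Airport, South, Midtown — every zone.
Total opening cost: 7 + 6 = 13.
No cover costs less than 13.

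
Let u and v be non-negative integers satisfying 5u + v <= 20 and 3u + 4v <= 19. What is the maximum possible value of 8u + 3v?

32

The continuous relaxation peaks at (3.59, 2.06) with value 34.88; rounding to a feasible lattice point costs some objective.
(u,v)=(4,0): 5·4+1·0=20≤20, 3·4+4·0=12≤19, objective 32.
(u,v)=(3,2): 5·3+1·2=17≤20, 3·3+4·2=17≤19, objective 30.
(u,v)=(3,1): 5·3+1·1=16≤20, 3·3+4·1=13≤19, objective 27.
The best lattice point is (4,0), giving 32.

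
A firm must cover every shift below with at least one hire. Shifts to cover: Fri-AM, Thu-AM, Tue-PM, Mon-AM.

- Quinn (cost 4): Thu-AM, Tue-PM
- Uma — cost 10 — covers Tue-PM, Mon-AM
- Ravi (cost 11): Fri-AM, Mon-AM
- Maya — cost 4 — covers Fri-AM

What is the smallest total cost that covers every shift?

15

The greedy cost-per-new-shift heuristic would pick Quinn, Maya, and Uma for 18, but a cheaper cover exists.
Choose Quinn and Ravi: together they cover Fri-AM, Thu-AM, Tue-PM, Mon-AM — every shift.
Total cost: 4 + 11 = 15.
No cover costs less than 15.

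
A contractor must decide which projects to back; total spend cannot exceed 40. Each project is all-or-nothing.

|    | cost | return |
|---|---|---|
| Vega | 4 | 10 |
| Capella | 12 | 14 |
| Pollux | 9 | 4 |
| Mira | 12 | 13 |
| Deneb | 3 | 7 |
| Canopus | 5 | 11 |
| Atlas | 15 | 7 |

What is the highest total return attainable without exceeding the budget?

55

Vega + Capella + Deneb + Canopus + Atlas: cost 4 + 12 + 3 + 5 + 15 = 39 ≤ 40, return 10 + 14 + 7 + 11 + 7 = 49.
Vega + Capella + Mira + Deneb + Canopus: cost 4 + 12 + 12 + 3 + 5 = 36 ≤ 40, return 10 + 14 + 13 + 7 + 11 = 55.
Best is Vega, Capella, Mira, Deneb, and Canopus with total return 55.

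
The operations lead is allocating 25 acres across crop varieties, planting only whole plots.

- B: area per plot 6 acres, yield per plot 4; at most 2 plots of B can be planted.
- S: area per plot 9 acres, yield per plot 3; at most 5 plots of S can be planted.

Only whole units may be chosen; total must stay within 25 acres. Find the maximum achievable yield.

2×B and 1×S: area 21 ≤ 25, yield 2·4 + 1·3 = 11.
1×B and 2×S: area 24 ≤ 25, yield 1·4 + 2·3 = 10.
Best is 11.

11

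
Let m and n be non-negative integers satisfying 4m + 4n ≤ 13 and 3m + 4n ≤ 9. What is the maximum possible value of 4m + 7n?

14

The continuous relaxation peaks at (0, 2.25) with value 15.75; rounding to a feasible lattice point costs some objective.
(m,n)=(0,2): 4·0+4·2=8≤13, 3·0+4·2=8≤9, objective 14.
(m,n)=(1,1): 4·1+4·1=8≤13, 3·1+4·1=7≤9, objective 11.
(m,n)=(0,1): 4·0+4·1=4≤13, 3·0+4·1=4≤9, objective 7.
The best lattice point is (0,2), giving 14.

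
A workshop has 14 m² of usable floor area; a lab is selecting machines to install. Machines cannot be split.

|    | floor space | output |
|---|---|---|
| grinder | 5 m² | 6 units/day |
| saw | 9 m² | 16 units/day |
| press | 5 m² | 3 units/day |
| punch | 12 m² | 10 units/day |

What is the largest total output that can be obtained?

22

saw + press: floor space 9 + 5 = 14 ≤ 14, output 16 + 3 = 19.
saw: floor space 9 ≤ 14, output 16.
grinder + saw: floor space 5 + 9 = 14 ≤ 14, output 6 + 16 = 22.
Best is grinder and saw with total output 22.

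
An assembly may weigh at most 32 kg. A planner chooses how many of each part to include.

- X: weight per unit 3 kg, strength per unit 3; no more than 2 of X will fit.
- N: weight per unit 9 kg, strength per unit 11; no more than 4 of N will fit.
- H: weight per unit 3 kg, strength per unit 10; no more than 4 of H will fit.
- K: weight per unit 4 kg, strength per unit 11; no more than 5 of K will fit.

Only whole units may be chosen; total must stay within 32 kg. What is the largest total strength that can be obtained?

4×H and 5×K: weight 32 ≤ 32, strength 4·10 + 5·11 = 95.
1×X, 3×H, and 5×K: weight 32 ≤ 32, strength 1·3 + 3·10 + 5·11 = 88.
Best is 95.

95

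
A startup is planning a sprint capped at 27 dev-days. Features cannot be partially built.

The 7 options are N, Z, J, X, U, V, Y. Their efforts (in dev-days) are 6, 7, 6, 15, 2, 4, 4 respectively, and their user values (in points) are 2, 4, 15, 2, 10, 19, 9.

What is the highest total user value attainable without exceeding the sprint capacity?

Take Z, J, U, V, and Y: effort 7 + 6 + 2 + 4 + 4 = 23 ≤ 27, user value 4 + 15 + 10 + 19 + 9 = 57.
No other feasible combination does better.

57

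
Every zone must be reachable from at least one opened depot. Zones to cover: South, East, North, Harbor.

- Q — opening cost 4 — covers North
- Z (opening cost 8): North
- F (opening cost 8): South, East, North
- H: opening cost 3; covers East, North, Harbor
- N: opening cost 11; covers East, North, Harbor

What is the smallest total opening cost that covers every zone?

11

Choose F and H: together they cover South, East, North, Harbor — every zone.
Total opening cost: 8 + 3 = 11.
No cover costs less than 11.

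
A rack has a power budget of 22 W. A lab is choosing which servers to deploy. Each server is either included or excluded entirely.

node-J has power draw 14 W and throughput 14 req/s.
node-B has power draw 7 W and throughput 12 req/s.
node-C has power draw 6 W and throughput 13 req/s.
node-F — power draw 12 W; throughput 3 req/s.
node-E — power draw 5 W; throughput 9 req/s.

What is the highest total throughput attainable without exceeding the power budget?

34

Take node-B, node-C, and node-E: power draw 7 + 6 + 5 = 18 ≤ 22, throughput 12 + 13 + 9 = 34.
No other feasible combination does better.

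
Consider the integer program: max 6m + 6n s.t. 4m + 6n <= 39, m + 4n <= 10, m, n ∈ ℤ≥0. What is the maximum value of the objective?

Relaxing integrality, the LP optimum is 58.50 at (m,n) = (9.75, 0), which is not an integer point.
(m,n)=(9,0): 4·9+6·0=36≤39, 1·9+4·0=9≤10, objective 54.
(m,n)=(8,0): 4·8+6·0=32≤39, 1·8+4·0=8≤10, objective 48.
The best lattice point is (9,0), giving 54.

54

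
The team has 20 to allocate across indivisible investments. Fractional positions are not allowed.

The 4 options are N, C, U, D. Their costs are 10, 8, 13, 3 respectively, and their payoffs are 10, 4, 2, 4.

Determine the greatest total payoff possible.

Treat it as a binary knapsack problem.
Allowing fractional choices, the relaxed optimum would be about 17.5, but investments are indivisible.
N: cost 10 ≤ 20, payoff 10.
N + C: cost 10 + 8 = 18 ≤ 20, payoff 10 + 4 = 14.
N + D: cost 10 + 3 = 13 ≤ 20, payoff 10 + 4 = 14.
The maximum payoff is 14; one optimal choice is N and D.

14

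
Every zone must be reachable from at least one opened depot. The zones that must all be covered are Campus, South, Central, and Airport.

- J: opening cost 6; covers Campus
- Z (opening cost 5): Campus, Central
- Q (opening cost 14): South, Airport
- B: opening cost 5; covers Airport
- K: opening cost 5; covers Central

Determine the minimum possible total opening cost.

This is a weighted set-cover instance.
The greedy cost-per-new-zone heuristic would pick Z, B, and Q for 24, but a cheaper cover exists.
Choose Z and Q: together they cover Campus, South, Central, Airport — every zone.
Total opening cost: 5 + 14 = 19.
No cover costs less than 19.

19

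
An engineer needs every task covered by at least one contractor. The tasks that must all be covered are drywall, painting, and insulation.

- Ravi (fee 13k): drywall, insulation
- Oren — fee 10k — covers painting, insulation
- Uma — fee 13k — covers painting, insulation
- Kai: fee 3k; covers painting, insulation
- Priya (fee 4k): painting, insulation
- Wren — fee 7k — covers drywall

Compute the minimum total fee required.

10

Choose Kai and Wren: together they cover drywall, painting, insulation — every task.
Total fee: 3 + 7 = 10.
No cover costs less than 10.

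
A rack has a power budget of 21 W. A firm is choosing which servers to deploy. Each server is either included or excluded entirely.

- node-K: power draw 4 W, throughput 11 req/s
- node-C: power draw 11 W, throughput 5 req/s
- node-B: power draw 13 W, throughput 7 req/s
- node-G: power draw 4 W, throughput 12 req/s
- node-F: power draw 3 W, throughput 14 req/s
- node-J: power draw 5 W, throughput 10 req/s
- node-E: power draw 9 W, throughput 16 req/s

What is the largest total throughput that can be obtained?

node-K + node-F + node-J + node-E: power draw 4 + 3 + 5 + 9 = 21 ≤ 21, throughput 11 + 14 + 10 + 16 = 51.
node-G + node-F + node-J + node-E: power draw 4 + 3 + 5 + 9 = 21 ≤ 21, throughput 12 + 14 + 10 + 16 = 52.
node-K + node-G + node-F + node-E: power draw 4 + 4 + 3 + 9 = 20 ≤ 21, throughput 11 + 12 + 14 + 16 = 53.
Best is node-K, node-G, node-F, and node-E with total throughput 53.

53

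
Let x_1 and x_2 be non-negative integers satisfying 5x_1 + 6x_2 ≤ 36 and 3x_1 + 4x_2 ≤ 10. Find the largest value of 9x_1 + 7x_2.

27

The continuous relaxation peaks at (3.33, 0) with value 30.00; rounding to a feasible lattice point costs some objective.
(x_1,x_2)=(3,0): 5·3+6·0=15≤36, 3·3+4·0=9≤10, objective 27.
(x_1,x_2)=(2,1): 5·2+6·1=16≤36, 3·2+4·1=10≤10, objective 25.
(x_1,x_2)=(2,0): 5·2+6·0=10≤36, 3·2+4·0=6≤10, objective 18.
Maximum is 27 at (x_1,x_2)=(3,0).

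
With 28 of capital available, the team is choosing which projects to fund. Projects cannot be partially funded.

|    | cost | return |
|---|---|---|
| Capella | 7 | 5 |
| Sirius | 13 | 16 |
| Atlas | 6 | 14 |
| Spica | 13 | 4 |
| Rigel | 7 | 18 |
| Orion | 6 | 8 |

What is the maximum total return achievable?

Treat it as a binary knapsack problem.
Capella + Atlas + Rigel + Orion: cost 7 + 6 + 7 + 6 = 26 ≤ 28, return 5 + 14 + 18 + 8 = 45.
Sirius + Rigel + Orion: cost 13 + 7 + 6 = 26 ≤ 28, return 16 + 18 + 8 = 42.
Sirius + Atlas + Rigel: cost 13 + 6 + 7 = 26 ≤ 28, return 16 + 14 + 18 = 48.
Best is Sirius, Atlas, and Rigel with total return 48.

48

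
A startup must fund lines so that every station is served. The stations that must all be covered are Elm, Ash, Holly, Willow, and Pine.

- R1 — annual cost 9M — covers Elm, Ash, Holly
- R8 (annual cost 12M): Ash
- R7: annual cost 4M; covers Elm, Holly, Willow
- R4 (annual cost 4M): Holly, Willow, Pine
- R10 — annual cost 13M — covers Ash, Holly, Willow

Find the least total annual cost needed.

The greedy cost-per-new-station heuristic would pick R7, R4, and R1 for 17, but a cheaper cover exists.
Choose R1 and R4: together they cover Elm, Ash, Holly, Willow, Pine — every station.
Total annual cost: 9 + 4 = 13.
No cover costs less than 13.

13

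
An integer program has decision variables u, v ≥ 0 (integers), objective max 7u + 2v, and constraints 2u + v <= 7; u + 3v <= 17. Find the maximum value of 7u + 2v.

23

The continuous relaxation peaks at (3.5, 0) with value 24.50; rounding to a feasible lattice point costs some objective.
(u,v)=(3,1): 2·3+1·1=7≤7, 1·3+3·1=6≤17, objective 23.
(u,v)=(3,0): 2·3+1·0=6≤7, 1·3+3·0=3≤17, objective 21.
(u,v)=(2,2): 2·2+1·2=6≤7, 1·2+3·2=8≤17, objective 18.
The best lattice point is (3,1), giving 23.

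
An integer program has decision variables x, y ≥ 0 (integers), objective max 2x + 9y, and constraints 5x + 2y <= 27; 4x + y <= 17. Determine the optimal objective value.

(x,y)=(0,13): 5·0+2·13=26≤27, 4·0+1·13=13≤17, objective 117.
(x,y)=(0,12): 5·0+2·12=24≤27, 4·0+1·12=12≤17, objective 108.
No feasible integer point exceeds 117.

117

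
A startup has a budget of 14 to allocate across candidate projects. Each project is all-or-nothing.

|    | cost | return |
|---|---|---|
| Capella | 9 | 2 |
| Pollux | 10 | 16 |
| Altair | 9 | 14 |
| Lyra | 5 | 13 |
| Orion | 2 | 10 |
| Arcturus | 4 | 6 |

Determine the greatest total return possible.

Treat it as a binary knapsack problem.
Lyra + Orion + Arcturus: cost 5 + 2 + 4 = 11 ≤ 14, return 13 + 10 + 6 = 29.
Altair + Lyra: cost 9 + 5 = 14 ≤ 14, return 14 + 13 = 27.
Best is Lyra, Orion, and Arcturus with total return 29.

29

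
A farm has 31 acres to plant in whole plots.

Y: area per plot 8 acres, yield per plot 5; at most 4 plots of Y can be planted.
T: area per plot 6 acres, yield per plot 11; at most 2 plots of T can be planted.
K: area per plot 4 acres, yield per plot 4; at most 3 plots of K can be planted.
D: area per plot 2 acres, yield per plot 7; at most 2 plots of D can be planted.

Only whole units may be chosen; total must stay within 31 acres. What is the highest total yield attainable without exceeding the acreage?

This is a bounded integer knapsack.
1×Y, 2×T, 1×K, and 2×D: area 28 ≤ 31, yield 1·5 + 2·11 + 1·4 + 2·7 = 45.
2×T, 3×K, and 2×D: area 28 ≤ 31, yield 2·11 + 3·4 + 2·7 = 48.
Best is 48.

48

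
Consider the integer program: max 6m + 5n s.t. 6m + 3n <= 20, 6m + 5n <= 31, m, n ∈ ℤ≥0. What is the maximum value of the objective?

30

Relaxing integrality, the LP optimum is 31.00 at (m,n) = (0, 6.2), which is not an integer point.
(m,n)=(0,6) is feasible, giving 30.
(m,n)=(0,5) is feasible, giving 25.
Maximum is 30 at (m,n)=(0,6).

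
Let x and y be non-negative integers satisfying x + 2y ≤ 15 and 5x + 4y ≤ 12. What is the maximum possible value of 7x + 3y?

14

(x,y)=(2,0): 1·2+2·0=2≤15, 5·2+4·0=10≤12, objective 14.
(x,y)=(1,1): 1·1+2·1=3≤15, 5·1+4·1=9≤12, objective 10.
(x,y)=(1,0): 1·1+2·0=1≤15, 5·1+4·0=5≤12, objective 7.
No feasible integer point exceeds 14.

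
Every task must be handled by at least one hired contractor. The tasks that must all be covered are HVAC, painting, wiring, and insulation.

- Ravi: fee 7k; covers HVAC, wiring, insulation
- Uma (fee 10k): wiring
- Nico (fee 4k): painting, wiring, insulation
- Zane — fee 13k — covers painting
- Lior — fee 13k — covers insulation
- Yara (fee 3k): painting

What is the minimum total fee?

The greedy cost-per-new-task heuristic would pick Nico and Ravi for 11, but a cheaper cover exists.
Choose Ravi and Yara: together they cover HVAC, painting, wiring, insulation — every task.
Total fee: 7 + 3 = 10.
No cover costs less than 10.

10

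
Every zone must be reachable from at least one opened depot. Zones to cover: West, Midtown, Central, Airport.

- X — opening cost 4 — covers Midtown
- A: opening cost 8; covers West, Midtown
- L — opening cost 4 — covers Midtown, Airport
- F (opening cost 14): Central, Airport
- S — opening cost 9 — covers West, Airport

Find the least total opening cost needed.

22

The greedy cost-per-new-zone heuristic would pick L, A, and F for 26, but a cheaper cover exists.
Choose A and F: together they cover West, Midtown, Central, Airport — every zone.
Total opening cost: 8 + 14 = 22.
No cover costs less than 22.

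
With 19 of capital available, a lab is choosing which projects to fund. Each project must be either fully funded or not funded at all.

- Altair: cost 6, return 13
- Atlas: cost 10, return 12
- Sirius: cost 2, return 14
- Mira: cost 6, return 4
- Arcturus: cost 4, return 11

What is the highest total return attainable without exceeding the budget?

42

This is a 0-1 knapsack instance.
Allowing fractional choices, the relaxed optimum would be about 46.4, but projects are indivisible.
Altair + Atlas + Sirius: cost 6 + 10 + 2 = 18 ≤ 19, return 13 + 12 + 14 = 39.
Altair + Sirius + Mira + Arcturus: cost 6 + 2 + 6 + 4 = 18 ≤ 19, return 13 + 14 + 4 + 11 = 42.
Altair + Sirius + Arcturus: cost 6 + 2 + 4 = 12 ≤ 19, return 13 + 14 + 11 = 38.
Best is Altair, Sirius, Mira, and Arcturus with total return 42.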